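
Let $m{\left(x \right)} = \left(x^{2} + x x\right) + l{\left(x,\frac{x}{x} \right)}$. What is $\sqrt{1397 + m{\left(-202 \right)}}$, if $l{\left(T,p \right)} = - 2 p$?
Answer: $\sqrt{83003} \approx 288.1$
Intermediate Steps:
$m{\left(x \right)} = -2 + 2 x^{2}$ ($m{\left(x \right)} = \left(x^{2} + x x\right) - 2 \frac{x}{x} = \left(x^{2} + x^{2}\right) - 2 = 2 x^{2} - 2 = -2 + 2 x^{2}$)
$\sqrt{1397 + m{\left(-202 \right)}} = \sqrt{1397 - \left(2 - 2 \left(-202\right)^{2}\right)} = \sqrt{1397 + \left(-2 + 2 \cdot 40804\right)} = \sqrt{1397 + \left(-2 + 81608\right)} = \sqrt{1397 + 81606} = \sqrt{83003}$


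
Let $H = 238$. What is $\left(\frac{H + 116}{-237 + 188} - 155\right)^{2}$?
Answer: $\frac{63186601}{2401} \approx 26317.0$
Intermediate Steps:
$\left(\frac{H + 116}{-237 + 188} - 155\right)^{2} = \left(\frac{238 + 116}{-237 + 188} - 155\right)^{2} = \left(\frac{354}{-49} - 155\right)^{2} = \left(354 \left(- \frac{1}{49}\right) - 155\right)^{2} = \left(- \frac{354}{49} - 155\right)^{2} = \left(- \frac{7949}{49}\right)^{2} = \frac{63186601}{2401}$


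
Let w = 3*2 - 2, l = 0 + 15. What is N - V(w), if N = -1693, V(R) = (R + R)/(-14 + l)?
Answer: -1701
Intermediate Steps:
l = 15
w = 4 (w = 6 - 2 = 4)
V(R) = 2*R (V(R) = (R + R)/(-14 + 15) = (2*R)/1 = (2*R)*1 = 2*R)
N - V(w) = -1693 - 2*4 = -1693 - 1*8 = -1693 - 8 = -1701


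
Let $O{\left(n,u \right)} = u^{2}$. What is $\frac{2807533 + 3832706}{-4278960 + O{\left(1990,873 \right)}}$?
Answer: $- \frac{2213413}{1172277} \approx -1.8881$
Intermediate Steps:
$\frac{2807533 + 3832706}{-4278960 + O{\left(1990,873 \right)}} = \frac{2807533 + 3832706}{-4278960 + 873^{2}} = \frac{6640239}{-4278960 + 762129} = \frac{6640239}{-3516831} = 6640239 \left(- \frac{1}{3516831}\right) = - \frac{2213413}{1172277}$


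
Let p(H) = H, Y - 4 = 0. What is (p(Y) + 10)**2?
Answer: 196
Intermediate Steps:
Y = 4 (Y = 4 + 0 = 4)
(p(Y) + 10)**2 = (4 + 10)**2 = 14**2 = 196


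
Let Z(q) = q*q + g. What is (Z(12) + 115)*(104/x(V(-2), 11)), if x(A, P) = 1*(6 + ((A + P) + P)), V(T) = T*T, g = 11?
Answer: 1755/2 ≈ 877.50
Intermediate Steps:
V(T) = T²
x(A, P) = 6 + A + 2*P (x(A, P) = 1*(6 + (A + 2*P)) = 1*(6 + A + 2*P) = 6 + A + 2*P)
Z(q) = 11 + q² (Z(q) = q*q + 11 = q² + 11 = 11 + q²)
(Z(12) + 115)*(104/x(V(-2), 11)) = ((11 + 12²) + 115)*(104/(6 + (-2)² + 2*11)) = ((11 + 144) + 115)*(104/(6 + 4 + 22)) = (155 + 115)*(104/32) = 270*(104*(1/32)) = 270*(13/4) = 1755/2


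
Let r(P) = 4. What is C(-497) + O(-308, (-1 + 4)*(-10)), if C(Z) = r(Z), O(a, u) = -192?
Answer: -188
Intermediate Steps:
C(Z) = 4
C(-497) + O(-308, (-1 + 4)*(-10)) = 4 - 192 = -188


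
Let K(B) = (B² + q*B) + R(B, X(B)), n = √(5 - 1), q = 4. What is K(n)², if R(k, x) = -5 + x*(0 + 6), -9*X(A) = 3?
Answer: 25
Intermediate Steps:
X(A) = -⅓ (X(A) = -⅑*3 = -⅓)
n = 2 (n = √4 = 2)
R(k, x) = -5 + 6*x (R(k, x) = -5 + x*6 = -5 + 6*x)
K(B) = -7 + B² + 4*B (K(B) = (B² + 4*B) + (-5 + 6*(-⅓)) = (B² + 4*B) + (-5 - 2) = (B² + 4*B) - 7 = -7 + B² + 4*B)
K(n)² = (-7 + 2² + 4*2)² = (-7 + 4 + 8)² = 5² = 25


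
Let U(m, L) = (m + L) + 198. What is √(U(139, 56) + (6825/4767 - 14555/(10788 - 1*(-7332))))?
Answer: √66596989030554/411324 ≈ 19.840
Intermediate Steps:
U(m, L) = 198 + L + m (U(m, L) = (L + m) + 198 = 198 + L + m)
√(U(139, 56) + (6825/4767 - 14555/(10788 - 1*(-7332)))) = √((198 + 56 + 139) + (6825/4767 - 14555/(10788 - 1*(-7332)))) = √(393 + (6825*(1/4767) - 14555/(10788 + 7332))) = √(393 + (325/227 - 14555/18120)) = √(393 + (325/227 - 14555*1/18120)) = √(393 + (325/227 - 2911/3624)) = √(393 + 517003/822648) = √(323817667/822648) = √66596989030554/411324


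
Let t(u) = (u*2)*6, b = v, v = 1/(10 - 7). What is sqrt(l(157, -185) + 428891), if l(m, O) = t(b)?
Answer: 9*sqrt(5295) ≈ 654.90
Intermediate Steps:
v = 1/3 ≈ 0.33333
b = 1/3 ≈ 0.33333
t(u) = 12*u (t(u) = (2*u)*6 = 12*u)
l(m, O) = 4 (l(m, O) = 12*(1/3) = 4)
sqrt(l(157, -185) + 428891) = sqrt(4 + 428891) = sqrt(428895) = 9*sqrt(5295)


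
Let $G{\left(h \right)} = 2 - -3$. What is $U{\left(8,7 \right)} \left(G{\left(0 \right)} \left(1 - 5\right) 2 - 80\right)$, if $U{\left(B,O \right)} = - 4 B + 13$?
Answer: $2280$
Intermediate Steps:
$G{\left(h \right)} = 5$ ($G{\left(h \right)} = 2 + 3 = 5$)
$U{\left(B,O \right)} = 13 - 4 B$
$U{\left(8,7 \right)} \left(G{\left(0 \right)} \left(1 - 5\right) 2 - 80\right) = \left(13 - 32\right) \left(5 \left(1 - 5\right) 2 - 80\right) = \left(13 - 32\right) \left(5 \left(-4\right) 2 - 80\right) = - 19 \left(\left(-20\right) 2 - 80\right) = - 19 \left(-40 - 80\right) = \left(-19\right) \left(-120\right) = 2280$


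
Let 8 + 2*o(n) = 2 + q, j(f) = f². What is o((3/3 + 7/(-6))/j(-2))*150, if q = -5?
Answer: -825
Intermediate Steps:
o(n) = -11/2 (o(n) = -4 + (2 - 5)/2 = -4 + (½)*(-3) = -4 - 3/2 = -11/2)
o((3/3 + 7/(-6))/j(-2))*150 = -11/2*150 = -825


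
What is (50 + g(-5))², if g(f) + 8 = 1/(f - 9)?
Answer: 344569/196 ≈ 1758.0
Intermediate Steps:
g(f) = -8 + 1/(-9 + f) (g(f) = -8 + 1/(f - 9) = -8 + 1/(-9 + f))
(50 + g(-5))² = (50 + (73 - 8*(-5))/(-9 - 5))² = (50 + (73 + 40)/(-14))² = (50 - 1/14*113)² = (50 - 113/14)² = (587/14)² = 344569/196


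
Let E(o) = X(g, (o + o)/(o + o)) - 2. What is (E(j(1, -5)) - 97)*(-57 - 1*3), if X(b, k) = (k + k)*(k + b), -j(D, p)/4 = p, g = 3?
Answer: 5460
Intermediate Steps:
j(D, p) = -4*p
X(b, k) = 2*k*(b + k) (X(b, k) = (2*k)*(b + k) = 2*k*(b + k))
E(o) = 6 (E(o) = 2*((o + o)/(o + o))*(3 + (o + o)/(o + o)) - 2 = 2*((2*o)/((2*o)))*(3 + (2*o)/((2*o))) - 2 = 2*((2*o)*(1/(2*o)))*(3 + (2*o)*(1/(2*o))) - 2 = 2*1*(3 + 1) - 2 = 2*1*4 - 2 = 8 - 2 = 6)
(E(j(1, -5)) - 97)*(-57 - 1*3) = (6 - 97)*(-57 - 1*3) = -91*(-57 - 3) = -91*(-60) = 5460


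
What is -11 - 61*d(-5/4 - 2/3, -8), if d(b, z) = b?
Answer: 1271/12 ≈ 105.92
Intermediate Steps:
-11 - 61*d(-5/4 - 2/3, -8) = -11 - 61*(-5/4 - 2/3) = -11 - 61*(-23/12) = -11 + 1403/12 = 1271/12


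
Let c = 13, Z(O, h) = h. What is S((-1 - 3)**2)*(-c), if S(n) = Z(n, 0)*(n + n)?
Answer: 0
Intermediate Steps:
S(n) = 0 (S(n) = 0*(n + n) = 0*(2*n) = 0)
S((-1 - 3)**2)*(-c) = 0*(-1*13) = 0*(-13) = 0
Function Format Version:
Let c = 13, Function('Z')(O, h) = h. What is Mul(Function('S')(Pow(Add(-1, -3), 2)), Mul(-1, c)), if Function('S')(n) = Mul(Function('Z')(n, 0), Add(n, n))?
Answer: 0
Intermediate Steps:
Function('S')(n) = 0 (Function('S')(n) = Mul(0, Add(n, n)) = Mul(0, Mul(2, n)) = 0)
Mul(Function('S')(Pow(Add(-1, -3), 2)), Mul(-1, c)) = Mul(0, Mul(-1, 13)) = Mul(0, -13) = 0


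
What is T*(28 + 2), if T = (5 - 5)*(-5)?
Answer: 0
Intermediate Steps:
T = 0 (T = 0*(-5) = 0)
T*(28 + 2) = 0*(28 + 2) = 0*30 = 0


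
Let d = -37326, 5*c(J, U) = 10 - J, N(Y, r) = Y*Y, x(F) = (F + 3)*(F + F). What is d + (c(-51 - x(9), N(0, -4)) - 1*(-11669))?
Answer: -128008/5 ≈ -25602.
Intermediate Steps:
x(F) = 2*F*(3 + F) (x(F) = (3 + F)*(2*F) = 2*F*(3 + F))
N(Y, r) = Y**2
c(J, U) = 2 - J/5 (c(J, U) = (10 - J)/5 = 2 - J/5)
d + (c(-51 - x(9), N(0, -4)) - 1*(-11669)) = -37326 + ((2 - (-51 - 2*9*(3 + 9))/5) - 1*(-11669)) = -37326 + ((2 - (-51 - 2*9*12)/5) + 11669) = -37326 + ((2 - (-51 - 1*216)/5) + 11669) = -37326 + ((2 - (-51 - 216)/5) + 11669) = -37326 + ((2 - 1/5*(-267)) + 11669) = -37326 + ((2 + 267/5) + 11669) = -37326 + (277/5 + 11669) = -37326 + 58622/5 = -128008/5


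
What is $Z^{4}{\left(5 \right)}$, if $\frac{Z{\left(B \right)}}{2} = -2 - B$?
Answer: $38416$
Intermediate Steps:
$Z{\left(B \right)} = -4 - 2 B$ ($Z{\left(B \right)} = 2 \left(-2 - B\right) = -4 - 2 B$)
$Z^{4}{\left(5 \right)} = \left(-4 - 10\right)^{4} = \left(-14\right)^{4} = 38416$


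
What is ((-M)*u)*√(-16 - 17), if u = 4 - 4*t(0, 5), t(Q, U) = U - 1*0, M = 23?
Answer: 368*I*√33 ≈ 2114.0*I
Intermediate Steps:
t(Q, U) = U (t(Q, U) = U + 0 = U)
u = -16 (u = 4 - 4*5 = 4 - 20 = -16)
((-M)*u)*√(-16 - 17) = (-1*23*(-16))*√(-16 - 17) = (-23*(-16))*√(-33) = 368*(I*√33) = 368*I*√33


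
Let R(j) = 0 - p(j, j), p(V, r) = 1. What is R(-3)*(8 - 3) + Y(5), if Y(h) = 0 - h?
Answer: -10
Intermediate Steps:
Y(h) = -h
R(j) = -1 (R(j) = 0 - 1*1 = 0 - 1 = -1)
R(-3)*(8 - 3) + Y(5) = -(8 - 3) - 1*5 = -1*5 - 5 = -5 - 5 = -10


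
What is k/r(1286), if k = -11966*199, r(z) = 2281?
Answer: -2381234/2281 ≈ -1043.9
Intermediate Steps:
k = -2381234
k/r(1286) = -2381234/2281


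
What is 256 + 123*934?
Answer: 115138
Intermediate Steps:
256 + 123*934 = 256 + 114882 = 115138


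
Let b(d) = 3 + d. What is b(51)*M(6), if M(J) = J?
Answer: 324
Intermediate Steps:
b(51)*M(6) = (3 + 51)*6 = 54*6 = 324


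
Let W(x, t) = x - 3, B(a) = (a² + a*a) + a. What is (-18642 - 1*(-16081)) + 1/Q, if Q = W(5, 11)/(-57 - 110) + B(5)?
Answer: -23517496/9183 ≈ -2561.0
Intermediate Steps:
B(a) = a + 2*a² (B(a) = (a² + a²) + a = 2*a² + a = a + 2*a²)
W(x, t) = -3 + x
Q = 9183/167 (Q = (-3 + 5)/(-57 - 110) + 5*(1 + 2*5) = 2/(-167) + 5*(1 + 10) = 2*(-1/167) + 5*11 = -2/167 + 55 = 9183/167 ≈ 54.988)
(-18642 - 1*(-16081)) + 1/Q = (-18642 - 1*(-16081)) + 1/(9183/167) = (-18642 + 16081) + 167/9183 = -2561 + 167/9183 = -23517496/9183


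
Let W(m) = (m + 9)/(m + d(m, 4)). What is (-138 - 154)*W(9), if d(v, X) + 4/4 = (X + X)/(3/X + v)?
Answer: -25623/43 ≈ -595.88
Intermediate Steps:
d(v, X) = -1 + 2*X/(v + 3/X) (d(v, X) = -1 + (X + X)/(3/X + v) = -1 + (2*X)/(v + 3/X) = -1 + 2*X/(v + 3/X))
W(m) = (9 + m)/(m + (29 - 4*m)/(3 + 4*m)) (W(m) = (m + 9)/(m + (-3 + 2*4² - 1*4*m)/(3 + 4*m)) = (9 + m)/(m + (-3 + 2*16 - 4*m)/(3 + 4*m)) = (9 + m)/(m + (-3 + 32 - 4*m)/(3 + 4*m)) = (9 + m)/(m + (29 - 4*m)/(3 + 4*m)))
(-138 - 154)*W(9) = (-138 - 154)*((27 + 4*9² + 39*9)/(29 - 1*9 + 4*9²)) = -292*(27 + 4*81 + 351)/(29 - 9 + 4*81) = -292*(27 + 324 + 351)/(29 - 9 + 324) = -292*702/344 = -73*702/86 = -292*351/172 = -25623/43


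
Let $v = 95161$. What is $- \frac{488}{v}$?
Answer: $- \frac{488}{95161} \approx -0.0051282$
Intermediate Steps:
$- \frac{488}{v} = - \frac{488}{95161}$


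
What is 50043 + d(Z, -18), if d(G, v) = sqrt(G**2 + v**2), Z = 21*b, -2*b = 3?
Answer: 50043 + 9*sqrt(65)/2 ≈ 50079.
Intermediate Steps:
b = -3/2 (b = -1/2*3 = -3/2 ≈ -1.5000)
Z = -63/2 (Z = 21*(-3/2) = -63/2 ≈ -31.500)
50043 + d(Z, -18) = 50043 + sqrt((-63/2)**2 + (-18)**2) = 50043 + sqrt(3969/4 + 324) = 50043 + sqrt(5265/4) = 50043 + 9*sqrt(65)/2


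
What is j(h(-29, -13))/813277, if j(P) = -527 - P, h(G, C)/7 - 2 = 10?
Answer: -611/813277 ≈ -0.00075128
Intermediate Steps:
h(G, C) = 84 (h(G, C) = 14 + 7*10 = 14 + 70 = 84)
j(h(-29, -13))/813277 = (-527 - 1*84)/813277 = (-527 - 84)*(1/813277) = -611*1/813277 = -611/813277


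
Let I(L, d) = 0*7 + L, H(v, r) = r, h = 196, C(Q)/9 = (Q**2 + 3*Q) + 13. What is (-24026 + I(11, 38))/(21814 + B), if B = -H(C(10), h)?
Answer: -8005/7206 ≈ -1.1109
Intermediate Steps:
C(Q) = 117 + 9*Q**2 + 27*Q (C(Q) = 9*((Q**2 + 3*Q) + 13) = 9*(13 + Q**2 + 3*Q) = 117 + 9*Q**2 + 27*Q)
I(L, d) = L (I(L, d) = 0 + L = L)
B = -196 (B = -1*196 = -196)
(-24026 + I(11, 38))/(21814 + B) = (-24026 + 11)/(21814 - 196) = -24015/21618 = -24015*1/21618 = -8005/7206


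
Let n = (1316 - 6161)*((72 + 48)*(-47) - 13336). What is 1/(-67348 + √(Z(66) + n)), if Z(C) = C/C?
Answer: -596/39325791 - √91938721/4443814383 ≈ -1.7313e-5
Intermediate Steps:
Z(C) = 1
n = 91938720 (n = -4845*(120*(-47) - 13336) = -4845*(-5640 - 13336) = -4845*(-18976) = 91938720)
1/(-67348 + √(Z(66) + n)) = 1/(-67348 + √(1 + 91938720)) = 1/(-67348 + √91938721)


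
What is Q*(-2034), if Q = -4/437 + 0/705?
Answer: 8136/437 ≈ 18.618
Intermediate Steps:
Q = -4/437 (Q = -4*1/437 + 0*(1/705) = -4/437 + 0 = -4/437 ≈ -0.0091533)
Q*(-2034) = -4/437*(-2034) = 8136/437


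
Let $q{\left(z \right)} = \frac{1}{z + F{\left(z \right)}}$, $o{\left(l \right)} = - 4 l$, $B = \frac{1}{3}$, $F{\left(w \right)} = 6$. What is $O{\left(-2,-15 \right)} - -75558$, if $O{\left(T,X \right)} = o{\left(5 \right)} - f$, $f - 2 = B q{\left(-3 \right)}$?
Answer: $\frac{679823}{9} \approx 75536.0$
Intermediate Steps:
$B = \frac{1}{3} \approx 0.33333$
$q{\left(z \right)} = \frac{1}{6 + z}$ ($q{\left(z \right)} = \frac{1}{z + 6} = \frac{1}{6 + z}$)
$f = \frac{19}{9}$ ($f = 2 + \frac{1}{3 \left(6 - 3\right)} = 2 + \frac{1}{3 \cdot 3} = 2 + \frac{1}{3} \cdot \frac{1}{3} = 2 + \frac{1}{9} = \frac{19}{9} \approx 2.1111$)
$O{\left(T,X \right)} = - \frac{199}{9}$ ($O{\left(T,X \right)} = \left(-4\right) 5 - \frac{19}{9} = -20 - \frac{19}{9} = - \frac{199}{9}$)
$O{\left(-2,-15 \right)} - -75558 = - \frac{199}{9} - -75558 = - \frac{199}{9} + 75558 = \frac{679823}{9}$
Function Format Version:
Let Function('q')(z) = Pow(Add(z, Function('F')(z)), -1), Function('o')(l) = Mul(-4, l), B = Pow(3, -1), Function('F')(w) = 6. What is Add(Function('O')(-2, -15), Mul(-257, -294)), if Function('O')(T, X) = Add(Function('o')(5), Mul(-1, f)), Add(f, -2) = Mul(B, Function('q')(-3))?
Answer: Rational(679823, 9) ≈ 75536.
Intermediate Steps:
B = Rational(1, 3) ≈ 0.33333
Function('q')(z) = Pow(Add(6, z), -1) (Function('q')(z) = Pow(Add(z, 6), -1) = Pow(Add(6, z), -1))
f = Rational(19, 9) (f = Add(2, Mul(Rational(1, 3), Pow(Add(6, -3), -1))) = Add(2, Mul(Rational(1, 3), Pow(3, -1))) = Add(2, Mul(Rational(1, 3), Rational(1, 3))) = Add(2, Rational(1, 9)) = Rational(19, 9) ≈ 2.1111)
Function('O')(T, X) = Rational(-199, 9) (Function('O')(T, X) = Add(Mul(-4, 5), Mul(-1, Rational(19, 9))) = Add(-20, Rational(-19, 9)) = Rational(-199, 9))
Add(Function('O')(-2, -15), Mul(-257, -294)) = Add(Rational(-199, 9), Mul(-257, -294)) = Add(Rational(-199, 9), 75558) = Rational(679823, 9)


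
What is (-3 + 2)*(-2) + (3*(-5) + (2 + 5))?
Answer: -6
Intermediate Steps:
(-3 + 2)*(-2) + (3*(-5) + (2 + 5)) = -1*(-2) + (-15 + 7) = 2 - 8 = -6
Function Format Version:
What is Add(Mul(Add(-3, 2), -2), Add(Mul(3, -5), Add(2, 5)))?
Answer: -6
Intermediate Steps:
Add(Mul(Add(-3, 2), -2), Add(Mul(3, -5), Add(2, 5))) = Add(Mul(-1, -2), Add(-15, 7)) = Add(2, -8) = -6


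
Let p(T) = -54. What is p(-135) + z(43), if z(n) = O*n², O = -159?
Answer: -294045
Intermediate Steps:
z(n) = -159*n²
p(-135) + z(43) = -54 - 159*43² = -54 - 159*1849 = -54 - 293991 = -294045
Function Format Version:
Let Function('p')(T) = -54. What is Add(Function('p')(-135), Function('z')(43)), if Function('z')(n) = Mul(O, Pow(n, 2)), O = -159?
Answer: -294045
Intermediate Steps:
Function('z')(n) = Mul(-159, Pow(n, 2))
Add(Function('p')(-135), Function('z')(43)) = Add(-54, Mul(-159, Pow(43, 2))) = Add(-54, Mul(-159, 1849)) = Add(-54, -293991) = -294045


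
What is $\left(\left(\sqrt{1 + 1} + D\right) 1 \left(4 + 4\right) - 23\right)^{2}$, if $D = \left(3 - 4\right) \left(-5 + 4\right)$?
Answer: $353 - 240 \sqrt{2} \approx 13.589$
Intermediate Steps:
$D = 1$ ($D = \left(-1\right) \left(-1\right) = 1$)
$\left(\left(\sqrt{1 + 1} + D\right) 1 \left(4 + 4\right) - 23\right)^{2} = \left(\left(\sqrt{1 + 1} + 1\right) 1 \left(4 + 4\right) - 23\right)^{2} = \left(\left(\sqrt{2} + 1\right) 1 \cdot 8 - 23\right)^{2} = \left(\left(1 + \sqrt{2}\right) 8 - 23\right)^{2} = \left(\left(8 + 8 \sqrt{2}\right) - 23\right)^{2} = \left(-15 + 8 \sqrt{2}\right)^{2}$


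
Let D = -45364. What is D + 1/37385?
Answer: -1695933139/37385 ≈ -45364.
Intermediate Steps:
D + 1/37385 = -45364 + 1/37385 = -1695933139/37385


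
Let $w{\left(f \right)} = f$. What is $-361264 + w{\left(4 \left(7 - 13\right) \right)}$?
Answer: $-361288$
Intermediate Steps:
$-361264 + w{\left(4 \left(7 - 13\right) \right)} = -361264 + 4 \left(7 - 13\right) = -361264 + 4 \left(-6\right) = -361264 - 24 = -361288$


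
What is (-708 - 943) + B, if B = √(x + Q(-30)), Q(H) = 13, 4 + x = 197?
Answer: -1651 + √206 ≈ -1636.6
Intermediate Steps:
x = 193 (x = -4 + 197 = 193)
B = √206 (B = √(193 + 13) = √206 ≈ 14.353)
(-708 - 943) + B = (-708 - 943) + √206 = -1651 + √206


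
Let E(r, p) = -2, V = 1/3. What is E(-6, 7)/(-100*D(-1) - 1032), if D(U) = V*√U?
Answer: 1161/599701 - 75*I/1199402 ≈ 0.001936 - 6.2531e-5*I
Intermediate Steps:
V = ⅓ ≈ 0.33333
D(U) = √U/3
E(-6, 7)/(-100*D(-1) - 1032) = -2/(-100*√(-1)/3 - 1032) = -2/(-100*I/3 - 1032) = -2/(-1032 - 100*I/3) = (9*(-1032 + 100*I/3)/9595216)*(-2) = -9*(-1032 + 100*I/3)/4797608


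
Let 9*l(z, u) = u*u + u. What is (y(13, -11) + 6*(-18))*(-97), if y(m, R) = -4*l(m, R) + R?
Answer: 146567/9 ≈ 16285.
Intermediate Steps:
l(z, u) = u/9 + u²/9 (l(z, u) = (u*u + u)/9 = (u² + u)/9 = (u + u²)/9 = u/9 + u²/9)
y(m, R) = R - 4*R*(1 + R)/9 (y(m, R) = -4*R*(1 + R)/9 + R = R - 4*R*(1 + R)/9)
(y(13, -11) + 6*(-18))*(-97) = ((⅑)*(-11)*(5 - 4*(-11)) + 6*(-18))*(-97) = ((⅑)*(-11)*(5 + 44) - 108)*(-97) = ((⅑)*(-11)*49 - 108)*(-97) = (-539/9 - 108)*(-97) = -1511/9*(-97) = 146567/9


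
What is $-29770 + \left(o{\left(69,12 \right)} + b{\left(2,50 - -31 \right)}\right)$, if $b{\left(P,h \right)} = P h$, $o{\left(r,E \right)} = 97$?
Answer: $-29511$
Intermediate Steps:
$-29770 + \left(o{\left(69,12 \right)} + b{\left(2,50 - -31 \right)}\right) = -29770 + \left(97 + 2 \left(50 - -31\right)\right) = -29770 + \left(97 + 2 \left(50 + 31\right)\right) = -29770 + \left(97 + 2 \cdot 81\right) = -29770 + \left(97 + 162\right) = -29770 + 259 = -29511$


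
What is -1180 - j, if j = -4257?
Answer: 3077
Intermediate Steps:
-1180 - j = -1180 - 1*(-4257) = -1180 + 4257 = 3077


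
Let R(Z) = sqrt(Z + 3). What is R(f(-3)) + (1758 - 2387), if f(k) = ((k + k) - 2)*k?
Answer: -629 + 3*sqrt(3) ≈ -623.80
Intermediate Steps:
f(k) = k*(-2 + 2*k) (f(k) = (2*k - 2)*k = (-2 + 2*k)*k = k*(-2 + 2*k))
R(Z) = sqrt(3 + Z)
R(f(-3)) + (1758 - 2387) = sqrt(3 + 2*(-3)*(-1 - 3)) + (1758 - 2387) = sqrt(3 + 2*(-3)*(-4)) - 629 = sqrt(3 + 24) - 629 = sqrt(27) - 629 = 3*sqrt(3) - 629 = -629 + 3*sqrt(3)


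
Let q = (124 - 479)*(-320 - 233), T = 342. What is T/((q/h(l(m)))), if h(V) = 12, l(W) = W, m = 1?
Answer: 4104/196315 ≈ 0.020905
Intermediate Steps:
q = 196315 (q = -355*(-553) = 196315)
T/((q/h(l(m)))) = 342/((196315/12)) = 342/((196315*(1/12))) = 342/(196315/12) = 342*(12/196315) = 4104/196315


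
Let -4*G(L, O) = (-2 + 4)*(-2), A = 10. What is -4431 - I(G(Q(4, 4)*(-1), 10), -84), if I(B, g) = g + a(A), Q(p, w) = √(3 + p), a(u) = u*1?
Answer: -4357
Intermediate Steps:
a(u) = u
G(L, O) = 1 (G(L, O) = -(-2 + 4)*(-2)/4 = -(-2)/2 = -¼*(-4) = 1)
I(B, g) = 10 + g (I(B, g) = g + 10 = 10 + g)
-4431 - I(G(Q(4, 4)*(-1), 10), -84) = -4431 - (10 - 84) = -4431 - 1*(-74) = -4431 + 74 = -4357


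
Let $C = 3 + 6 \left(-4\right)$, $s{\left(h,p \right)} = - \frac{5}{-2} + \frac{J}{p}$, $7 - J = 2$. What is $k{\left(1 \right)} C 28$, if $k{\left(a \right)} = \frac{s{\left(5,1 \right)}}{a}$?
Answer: $-4410$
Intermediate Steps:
$J = 5$ ($J = 7 - 2 = 5$)
$s{\left(h,p \right)} = \frac{5}{2} + \frac{5}{p}$ ($s{\left(h,p \right)} = - \frac{5}{-2} + \frac{5}{p} = \left(-5\right) \left(- \frac{1}{2}\right) + \frac{5}{p} = \frac{5}{2} + \frac{5}{p}$)
$C = -21$ ($C = 3 - 24 = -21$)
$k{\left(a \right)} = \frac{15}{2 a}$ ($k{\left(a \right)} = \frac{\frac{5}{2} + \frac{5}{1}}{a} = \frac{\frac{5}{2} + 5 \cdot 1}{a} = \frac{\frac{5}{2} + 5}{a} = \frac{15}{2 a}$)
$k{\left(1 \right)} C 28 = \frac{15}{2 \cdot 1} \left(-21\right) 28 = \frac{15}{2} \cdot 1 \left(-21\right) 28 = \frac{15}{2} \left(-21\right) 28 = \left(- \frac{315}{2}\right) 28 = -4410$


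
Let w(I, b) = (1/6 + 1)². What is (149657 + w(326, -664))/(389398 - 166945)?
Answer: 489791/728028 ≈ 0.67276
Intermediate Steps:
w(I, b) = 49/36 (w(I, b) = (⅙ + 1)² = (7/6)² = 49/36)
(149657 + w(326, -664))/(389398 - 166945) = (149657 + 49/36)/(389398 - 166945) = (5387701/36)/222453 = (5387701/36)*(1/222453) = 489791/728028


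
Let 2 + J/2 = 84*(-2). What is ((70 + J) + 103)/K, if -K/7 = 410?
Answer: 167/2870 ≈ 0.058188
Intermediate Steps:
K = -2870 (K = -7*410 = -2870)
J = -340 (J = -4 + 2*(84*(-2)) = -4 + 2*(-168) = -4 - 336 = -340)
((70 + J) + 103)/K = ((70 - 340) + 103)/(-2870) = (-270 + 103)*(-1/2870) = -167*(-1/2870) = 167/2870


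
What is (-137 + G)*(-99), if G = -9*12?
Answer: 24255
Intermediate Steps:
G = -108
(-137 + G)*(-99) = (-137 - 108)*(-99) = -245*(-99) = 24255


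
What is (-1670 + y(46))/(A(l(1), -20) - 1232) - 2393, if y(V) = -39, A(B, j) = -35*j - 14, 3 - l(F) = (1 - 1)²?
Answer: -1304869/546 ≈ -2389.9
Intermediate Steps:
l(F) = 3 (l(F) = 3 - (1 - 1)² = 3 - 1*0² = 3 - 1*0 = 3 + 0 = 3)
A(B, j) = -14 - 35*j
(-1670 + y(46))/(A(l(1), -20) - 1232) - 2393 = (-1670 - 39)/((-14 - 35*(-20)) - 1232) - 2393 = -1709/((-14 + 700) - 1232) - 2393 = -1709/(686 - 1232) - 2393 = -1709/(-546) - 2393 = -1709*(-1/546) - 2393 = 1709/546 - 2393 = -1304869/546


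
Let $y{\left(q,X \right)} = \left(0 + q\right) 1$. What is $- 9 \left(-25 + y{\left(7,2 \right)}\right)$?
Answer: $162$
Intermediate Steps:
$y{\left(q,X \right)} = q$ ($y{\left(q,X \right)} = q 1 = q$)
$- 9 \left(-25 + y{\left(7,2 \right)}\right) = - 9 \left(-25 + 7\right) = \left(-9\right) \left(-18\right) = 162$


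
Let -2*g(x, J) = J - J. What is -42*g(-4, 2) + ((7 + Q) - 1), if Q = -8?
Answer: -2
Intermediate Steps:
g(x, J) = 0 (g(x, J) = -(J - J)/2 = -½*0 = 0)
-42*g(-4, 2) + ((7 + Q) - 1) = -42*0 + ((7 - 8) - 1) = 0 + (-1 - 1) = 0 - 2 = -2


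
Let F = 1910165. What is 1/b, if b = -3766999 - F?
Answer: -1/5677164 ≈ -1.7614e-7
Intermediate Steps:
b = -5677164 (b = -3766999 - 1*1910165 = -3766999 - 1910165 = -5677164)
1/b = 1/(-5677164) = -1/5677164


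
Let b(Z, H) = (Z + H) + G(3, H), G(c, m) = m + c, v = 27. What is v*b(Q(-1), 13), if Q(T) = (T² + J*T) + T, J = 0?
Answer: 783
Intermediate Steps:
G(c, m) = c + m
Q(T) = T + T² (Q(T) = (T² + 0*T) + T = (T² + 0) + T = T² + T = T + T²)
b(Z, H) = 3 + Z + 2*H (b(Z, H) = (Z + H) + (3 + H) = (H + Z) + (3 + H) = 3 + Z + 2*H)
v*b(Q(-1), 13) = 27*(3 - (1 - 1) + 2*13) = 27*(3 - 1*0 + 26) = 27*(3 + 0 + 26) = 27*29 = 783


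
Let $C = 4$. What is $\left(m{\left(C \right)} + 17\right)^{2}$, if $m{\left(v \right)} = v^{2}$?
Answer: $1089$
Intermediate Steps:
$\left(m{\left(C \right)} + 17\right)^{2} = \left(4^{2} + 17\right)^{2} = \left(16 + 17\right)^{2} = 33^{2} = 1089$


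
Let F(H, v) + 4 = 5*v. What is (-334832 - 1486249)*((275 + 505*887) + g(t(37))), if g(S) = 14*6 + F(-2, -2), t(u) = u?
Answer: -816354190680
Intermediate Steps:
F(H, v) = -4 + 5*v
g(S) = 70 (g(S) = 14*6 + (-4 + 5*(-2)) = 84 + (-4 - 10) = 84 - 14 = 70)
(-334832 - 1486249)*((275 + 505*887) + g(t(37))) = (-334832 - 1486249)*((275 + 505*887) + 70) = -1821081*((275 + 447935) + 70) = -1821081*(448210 + 70) = -1821081*448280 = -816354190680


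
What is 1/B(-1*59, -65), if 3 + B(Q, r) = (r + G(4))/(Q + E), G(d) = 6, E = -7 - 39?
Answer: -105/256 ≈ -0.41016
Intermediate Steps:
E = -46
B(Q, r) = -3 + (6 + r)/(-46 + Q) (B(Q, r) = -3 + (r + 6)/(Q - 46) = -3 + (6 + r)/(-46 + Q))
1/B(-1*59, -65) = 1/((144 - 65 - (-3)*59)/(-46 - 1*59)) = 1/((144 - 65 - 3*(-59))/(-46 - 59)) = 1/((144 - 65 + 177)/(-105)) = 1/(-1/105*256) = 1/(-256/105) = -105/256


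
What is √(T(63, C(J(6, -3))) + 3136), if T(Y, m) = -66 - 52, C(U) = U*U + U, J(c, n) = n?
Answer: √3018 ≈ 54.936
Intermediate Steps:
C(U) = U + U² (C(U) = U² + U = U + U²)
T(Y, m) = -118
√(T(63, C(J(6, -3))) + 3136) = √(-118 + 3136) = √3018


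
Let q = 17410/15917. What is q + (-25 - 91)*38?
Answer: -70144726/15917 ≈ -4406.9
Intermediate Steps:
q = 17410/15917 (q = 17410*(1/15917) = 17410/15917 ≈ 1.0938)
q + (-25 - 91)*38 = 17410/15917 + (-25 - 91)*38 = 17410/15917 - 116*38 = 17410/15917 - 4408 = -70144726/15917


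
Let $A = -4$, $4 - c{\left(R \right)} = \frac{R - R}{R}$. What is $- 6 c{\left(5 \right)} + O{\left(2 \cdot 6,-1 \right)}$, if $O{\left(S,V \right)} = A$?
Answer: $-28$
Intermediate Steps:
$c{\left(R \right)} = 4$ ($c{\left(R \right)} = 4 - \frac{R - R}{R} = 4 - \frac{0}{R} = 4 - 0 = 4 + 0 = 4$)
$O{\left(S,V \right)} = -4$
$- 6 c{\left(5 \right)} + O{\left(2 \cdot 6,-1 \right)} = \left(-6\right) 4 - 4 = -24 - 4 = -28$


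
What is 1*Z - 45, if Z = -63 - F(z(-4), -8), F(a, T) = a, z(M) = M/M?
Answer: -109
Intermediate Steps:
z(M) = 1
Z = -64 (Z = -63 - 1*1 = -63 - 1 = -64)
1*Z - 45 = 1*(-64) - 45 = -64 - 45 = -109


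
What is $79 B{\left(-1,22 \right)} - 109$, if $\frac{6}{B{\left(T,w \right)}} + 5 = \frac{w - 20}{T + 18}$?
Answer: $- \frac{17105}{83} \approx -206.08$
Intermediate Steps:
$B{\left(T,w \right)} = \frac{6}{-5 + \frac{-20 + w}{18 + T}}$ ($B{\left(T,w \right)} = \frac{6}{-5 + \frac{w - 20}{T + 18}} = \frac{6}{-5 + \frac{-20 + w}{18 + T}}$)
$79 B{\left(-1,22 \right)} - 109 = 79 \frac{6 \left(18 - 1\right)}{-110 + 22 - -5} - 109 = 79 \cdot 6 \frac{1}{-110 + 22 + 5} \cdot 17 - 109 = 79 \cdot 6 \frac{1}{-83} \cdot 17 - 109 = 79 \cdot 6 \left(- \frac{1}{83}\right) 17 - 109 = 79 \left(- \frac{102}{83}\right) - 109 = - \frac{8058}{83} - 109 = - \frac{17105}{83}$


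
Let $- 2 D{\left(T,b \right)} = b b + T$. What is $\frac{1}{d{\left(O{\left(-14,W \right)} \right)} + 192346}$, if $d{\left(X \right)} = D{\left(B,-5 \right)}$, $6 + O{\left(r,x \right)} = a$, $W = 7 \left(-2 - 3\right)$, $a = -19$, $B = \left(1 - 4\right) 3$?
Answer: $\frac{1}{192338} \approx 5.1992 \cdot 10^{-6}$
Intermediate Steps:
$B = -9$ ($B = \left(-3\right) 3 = -9$)
$W = -35$ ($W = 7 \left(-2 - 3\right) = 7 \left(-5\right) = -35$)
$O{\left(r,x \right)} = -25$ ($O{\left(r,x \right)} = -6 - 19 = -25$)
$D{\left(T,b \right)} = - \frac{T}{2} - \frac{b^{2}}{2}$ ($D{\left(T,b \right)} = - \frac{b b + T}{2} = - \frac{b^{2} + T}{2} = - \frac{T + b^{2}}{2} = - \frac{T}{2} - \frac{b^{2}}{2}$)
$d{\left(X \right)} = -8$ ($d{\left(X \right)} = \left(- \frac{1}{2}\right) \left(-9\right) - \frac{\left(-5\right)^{2}}{2} = \frac{9}{2} - \frac{25}{2} = -8$)
$\frac{1}{d{\left(O{\left(-14,W \right)} \right)} + 192346} = \frac{1}{-8 + 192346} = \frac{1}{192338}$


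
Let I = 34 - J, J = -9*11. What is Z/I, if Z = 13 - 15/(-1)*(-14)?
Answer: -197/133 ≈ -1.4812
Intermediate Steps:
J = -99
Z = -197 (Z = 13 - 15*(-1)*(-14) = 13 + 15*(-14) = 13 - 210 = -197)
I = 133 (I = 34 - 1*(-99) = 34 + 99 = 133)
Z/I = -197/133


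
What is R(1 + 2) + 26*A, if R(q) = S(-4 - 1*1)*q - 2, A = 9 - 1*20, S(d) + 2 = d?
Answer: -309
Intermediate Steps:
S(d) = -2 + d
A = -11 (A = 9 - 20 = -11)
R(q) = -2 - 7*q (R(q) = (-2 + (-4 - 1*1))*q - 2 = (-2 + (-4 - 1))*q - 2 = (-2 - 5)*q - 2 = -7*q - 2 = -2 - 7*q)
R(1 + 2) + 26*A = (-2 - 7*(1 + 2)) + 26*(-11) = (-2 - 7*3) - 286 = (-2 - 21) - 286 = -23 - 286 = -309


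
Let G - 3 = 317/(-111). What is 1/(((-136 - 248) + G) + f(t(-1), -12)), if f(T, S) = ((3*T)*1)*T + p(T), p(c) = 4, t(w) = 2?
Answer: -111/40832 ≈ -0.0027185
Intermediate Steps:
G = 16/111 (G = 3 + 317/(-111) = 3 + 317*(-1/111) = 3 - 317/111 = 16/111 ≈ 0.14414)
f(T, S) = 4 + 3*T**2 (f(T, S) = ((3*T)*1)*T + 4 = (3*T)*T + 4 = 3*T**2 + 4 = 4 + 3*T**2)
1/(((-136 - 248) + G) + f(t(-1), -12)) = 1/(((-136 - 248) + 16/111) + (4 + 3*2**2)) = 1/((-384 + 16/111) + (4 + 3*4)) = 1/(-42608/111 + (4 + 12)) = 1/(-42608/111 + 16) = 1/(-40832/111) = -111/40832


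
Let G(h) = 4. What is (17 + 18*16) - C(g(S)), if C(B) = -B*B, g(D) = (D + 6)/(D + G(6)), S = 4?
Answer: 4905/16 ≈ 306.56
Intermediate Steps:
g(D) = (6 + D)/(4 + D) (g(D) = (D + 6)/(D + 4) = (6 + D)/(4 + D))
C(B) = -B²
(17 + 18*16) - C(g(S)) = (17 + 18*16) - (-1)*((6 + 4)/(4 + 4))² = (17 + 288) - (-1)*(10/8)² = 305 - (-1)*((⅛)*10)² = 305 - (-1)*(5/4)² = 305 - (-1)*25/16 = 305 - 1*(-25/16) = 305 + 25/16 = 4905/16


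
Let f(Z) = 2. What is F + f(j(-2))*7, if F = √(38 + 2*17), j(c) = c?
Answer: 14 + 6*√2 ≈ 22.485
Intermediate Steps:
F = 6*√2 (F = √(38 + 34) = √72 = 6*√2 ≈ 8.4853)
F + f(j(-2))*7 = 6*√2 + 2*7 = 6*√2 + 14 = 14 + 6*√2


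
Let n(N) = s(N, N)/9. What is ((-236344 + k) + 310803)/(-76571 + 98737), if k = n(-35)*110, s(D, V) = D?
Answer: 666281/199494 ≈ 3.3399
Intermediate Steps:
n(N) = N/9
k = -3850/9 (k = ((1/9)*(-35))*110 = -35/9*110 = -3850/9 ≈ -427.78)
((-236344 + k) + 310803)/(-76571 + 98737) = ((-236344 - 3850/9) + 310803)/(-76571 + 98737) = (-2130946/9 + 310803)/22166 = (666281/9)*(1/22166) = 666281/199494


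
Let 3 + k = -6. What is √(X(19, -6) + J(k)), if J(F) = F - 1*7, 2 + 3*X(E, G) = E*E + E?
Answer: √110 ≈ 10.488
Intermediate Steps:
k = -9 (k = -3 - 6 = -9)
X(E, G) = -⅔ + E/3 + E²/3 (X(E, G) = -⅔ + (E*E + E)/3 = -⅔ + (E² + E)/3 = -⅔ + (E + E²)/3 = -⅔ + (E/3 + E²/3) = -⅔ + E/3 + E²/3)
J(F) = -7 + F (J(F) = F - 7 = -7 + F)
√(X(19, -6) + J(k)) = √((-⅔ + (⅓)*19 + (⅓)*19²) + (-7 - 9)) = √((-⅔ + 19/3 + (⅓)*361) - 16) = √((-⅔ + 19/3 + 361/3) - 16) = √(126 - 16) = √110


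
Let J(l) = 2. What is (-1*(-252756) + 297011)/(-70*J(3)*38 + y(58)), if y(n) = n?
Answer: -549767/5262 ≈ -104.48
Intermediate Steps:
(-1*(-252756) + 297011)/(-70*J(3)*38 + y(58)) = (-1*(-252756) + 297011)/(-70*2*38 + 58) = (252756 + 297011)/(-140*38 + 58) = 549767/(-5320 + 58) = 549767/(-5262) = 549767*(-1/5262) = -549767/5262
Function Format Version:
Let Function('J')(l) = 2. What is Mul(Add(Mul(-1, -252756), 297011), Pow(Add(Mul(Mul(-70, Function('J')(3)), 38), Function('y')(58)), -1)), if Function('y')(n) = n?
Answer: Rational(-549767, 5262) ≈ -104.48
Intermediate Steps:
Mul(Add(Mul(-1, -252756), 297011), Pow(Add(Mul(Mul(-70, Function('J')(3)), 38), Function('y')(58)), -1)) = Mul(Add(Mul(-1, -252756), 297011), Pow(Add(Mul(Mul(-70, 2), 38), 58), -1)) = Mul(Add(252756, 297011), Pow(Add(Mul(-140, 38), 58), -1)) = Mul(549767, Pow(Add(-5320, 58), -1)) = Mul(549767, Pow(-5262, -1)) = Mul(549767, Rational(-1, 5262)) = Rational(-549767, 5262)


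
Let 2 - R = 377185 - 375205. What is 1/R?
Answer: -1/1978 ≈ -0.00050556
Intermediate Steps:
R = -1978 (R = 2 - (377185 - 375205) = 2 - 1*1980 = 2 - 1980 = -1978)
1/R = 1/(-1978) = -1/1978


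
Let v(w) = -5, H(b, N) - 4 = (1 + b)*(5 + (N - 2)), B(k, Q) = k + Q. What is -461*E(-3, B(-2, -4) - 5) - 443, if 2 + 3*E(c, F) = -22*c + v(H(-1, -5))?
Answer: -28528/3 ≈ -9509.3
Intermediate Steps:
B(k, Q) = Q + k
H(b, N) = 4 + (1 + b)*(3 + N) (H(b, N) = 4 + (1 + b)*(5 + (N - 2)) = 4 + (1 + b)*(5 + (-2 + N)) = 4 + (1 + b)*(3 + N))
E(c, F) = -7/3 - 22*c/3 (E(c, F) = -⅔ + (-22*c - 5)/3 = -⅔ + (-5 - 22*c)/3 = -⅔ + (-5/3 - 22*c/3) = -7/3 - 22*c/3)
-461*E(-3, B(-2, -4) - 5) - 443 = -461*(-7/3 - 22/3*(-3)) - 443 = -461*(-7/3 + 22) - 443 = -461*59/3 - 443 = -27199/3 - 443 = -28528/3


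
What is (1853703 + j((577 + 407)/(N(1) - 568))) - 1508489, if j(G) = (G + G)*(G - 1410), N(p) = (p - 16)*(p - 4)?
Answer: 95879238958/273529 ≈ 3.5053e+5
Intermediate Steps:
N(p) = (-16 + p)*(-4 + p)
j(G) = 2*G*(-1410 + G) (j(G) = (2*G)*(-1410 + G) = 2*G*(-1410 + G))
(1853703 + j((577 + 407)/(N(1) - 568))) - 1508489 = (1853703 + 2*((577 + 407)/((64 + 1**2 - 20*1) - 568))*(-1410 + (577 + 407)/((64 + 1**2 - 20*1) - 568))) - 1508489 = (1853703 + 2*(984/((64 + 1 - 20) - 568))*(-1410 + 984/((64 + 1 - 20) - 568))) - 1508489 = (1853703 + 2*(984/(45 - 568))*(-1410 + 984/(45 - 568))) - 1508489 = (1853703 + 2*(984/(-523))*(-1410 + 984/(-523))) - 1508489 = (1853703 + 2*(984*(-1/523))*(-1410 + 984*(-1/523))) - 1508489 = (1853703 + 2*(-984/523)*(-1410 - 984/523)) - 1508489 = (1853703 + 2*(-984/523)*(-738414/523)) - 1508489 = (1853703 + 1453198752/273529) - 1508489 = 508494726639/273529 - 1508489 = 95879238958/273529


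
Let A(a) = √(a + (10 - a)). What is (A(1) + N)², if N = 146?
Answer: (146 + √10)² ≈ 22249.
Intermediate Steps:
A(a) = √10
(A(1) + N)² = (√10 + 146)² = (146 + √10)²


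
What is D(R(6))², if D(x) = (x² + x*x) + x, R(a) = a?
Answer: 6084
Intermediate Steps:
D(x) = x + 2*x² (D(x) = (x² + x²) + x = 2*x² + x = x + 2*x²)
D(R(6))² = (6*(1 + 2*6))² = (6*(1 + 12))² = (6*13)² = 78² = 6084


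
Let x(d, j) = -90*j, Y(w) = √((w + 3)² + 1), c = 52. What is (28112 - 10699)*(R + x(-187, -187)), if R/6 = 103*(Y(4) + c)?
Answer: 852644958 + 53806170*√2 ≈ 9.2874e+8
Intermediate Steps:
Y(w) = √(1 + (3 + w)²) (Y(w) = √((3 + w)² + 1) = √(1 + (3 + w)²))
R = 32136 + 3090*√2 (R = 6*(103*(√(1 + (3 + 4)²) + 52)) = 6*(103*(√(1 + 7²) + 52)) = 6*(103*(√(1 + 49) + 52)) = 6*(103*(√50 + 52)) = 6*(103*(5*√2 + 52)) = 6*(103*(52 + 5*√2)) = 6*(5356 + 515*√2) = 32136 + 3090*√2 ≈ 36506.)
(28112 - 10699)*(R + x(-187, -187)) = (28112 - 10699)*((32136 + 3090*√2) - 90*(-187)) = 17413*((32136 + 3090*√2) + 16830) = 17413*(48966 + 3090*√2) = 852644958 + 53806170*√2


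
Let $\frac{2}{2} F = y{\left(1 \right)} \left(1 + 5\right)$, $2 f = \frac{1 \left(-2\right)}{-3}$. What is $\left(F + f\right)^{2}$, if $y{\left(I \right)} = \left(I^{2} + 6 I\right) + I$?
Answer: $\frac{21025}{9} \approx 2336.1$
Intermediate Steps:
$f = \frac{1}{3}$ ($f = \frac{1 \left(-2\right) \frac{1}{-3}}{2} = \frac{\left(-2\right) \left(- \frac{1}{3}\right)}{2} = \frac{1}{2} \cdot \frac{2}{3} = \frac{1}{3} \approx 0.33333$)
$y{\left(I \right)} = I^{2} + 7 I$
$F = 48$ ($F = 1 \left(7 + 1\right) \left(1 + 5\right) = 1 \cdot 8 \cdot 6 = 8 \cdot 6 = 48$)
$\left(F + f\right)^{2} = \left(48 + \frac{1}{3}\right)^{2} = \left(\frac{145}{3}\right)^{2} = \frac{21025}{9}$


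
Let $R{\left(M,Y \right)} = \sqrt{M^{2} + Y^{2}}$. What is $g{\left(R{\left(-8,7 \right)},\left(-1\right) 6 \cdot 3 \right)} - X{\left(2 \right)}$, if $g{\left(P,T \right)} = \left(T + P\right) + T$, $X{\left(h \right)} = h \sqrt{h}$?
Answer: $-36 + \sqrt{113} - 2 \sqrt{2} \approx -28.198$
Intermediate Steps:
$X{\left(h \right)} = h^{\frac{3}{2}}$
$g{\left(P,T \right)} = P + 2 T$ ($g{\left(P,T \right)} = \left(P + T\right) + T = P + 2 T$)
$g{\left(R{\left(-8,7 \right)},\left(-1\right) 6 \cdot 3 \right)} - X{\left(2 \right)} = \left(\sqrt{\left(-8\right)^{2} + 7^{2}} + 2 \left(-1\right) 6 \cdot 3\right) - 2^{\frac{3}{2}} = \left(\sqrt{64 + 49} + 2 \left(\left(-6\right) 3\right)\right) - 2 \sqrt{2} = \left(\sqrt{113} + 2 \left(-18\right)\right) - 2 \sqrt{2} = \left(\sqrt{113} - 36\right) - 2 \sqrt{2} = \left(-36 + \sqrt{113}\right) - 2 \sqrt{2} = -36 + \sqrt{113} - 2 \sqrt{2}$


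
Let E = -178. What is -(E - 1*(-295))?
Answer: -117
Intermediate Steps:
-(E - 1*(-295)) = -(-178 - 1*(-295)) = -(-178 + 295) = -1*117 = -117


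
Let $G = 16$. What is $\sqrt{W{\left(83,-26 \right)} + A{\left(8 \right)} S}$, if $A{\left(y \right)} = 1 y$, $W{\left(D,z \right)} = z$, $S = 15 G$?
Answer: $\sqrt{1894} \approx 43.52$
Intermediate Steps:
$S = 240$ ($S = 15 \cdot 16 = 240$)
$A{\left(y \right)} = y$
$\sqrt{W{\left(83,-26 \right)} + A{\left(8 \right)} S} = \sqrt{-26 + 8 \cdot 240} = \sqrt{-26 + 1920} = \sqrt{1894}$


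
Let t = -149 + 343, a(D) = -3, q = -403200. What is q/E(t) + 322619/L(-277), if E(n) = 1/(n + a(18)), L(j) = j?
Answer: -21332425019/277 ≈ -7.7012e+7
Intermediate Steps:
t = 194
E(n) = 1/(-3 + n) (E(n) = 1/(n - 3) = 1/(-3 + n))
q/E(t) + 322619/L(-277) = -403200/(1/(-3 + 194)) + 322619/(-277) = -403200/(1/191) + 322619*(-1/277) = -403200/1/191 - 322619/277 = -403200*191 - 322619/277 = -77011200 - 322619/277 = -21332425019/277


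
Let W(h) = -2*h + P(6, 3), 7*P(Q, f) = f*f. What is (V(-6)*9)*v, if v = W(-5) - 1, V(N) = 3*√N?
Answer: 1944*I*√6/7 ≈ 680.26*I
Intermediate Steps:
P(Q, f) = f²/7 (P(Q, f) = (f*f)/7 = f²/7)
W(h) = 9/7 - 2*h (W(h) = -2*h + (⅐)*3² = -2*h + (⅐)*9 = -2*h + 9/7 = 9/7 - 2*h)
v = 72/7 (v = (9/7 - 2*(-5)) - 1 = (9/7 + 10) - 1 = 79/7 - 1 = 72/7 ≈ 10.286)
(V(-6)*9)*v = ((3*√(-6))*9)*(72/7) = ((3*(I*√6))*9)*(72/7) = ((3*I*√6)*9)*(72/7) = (27*I*√6)*(72/7) = 1944*I*√6/7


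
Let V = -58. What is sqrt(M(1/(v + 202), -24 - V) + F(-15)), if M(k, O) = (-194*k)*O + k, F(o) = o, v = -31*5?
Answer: 10*I*sqrt(3431)/47 ≈ 12.463*I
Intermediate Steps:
v = -155
M(k, O) = k - 194*O*k (M(k, O) = -194*O*k + k = k - 194*O*k)
sqrt(M(1/(v + 202), -24 - V) + F(-15)) = sqrt((1 - 194*(-24 - 1*(-58)))/(-155 + 202) - 15) = sqrt((1 - 194*(-24 + 58))/47 - 15) = sqrt((1 - 194*34)/47 - 15) = sqrt((1 - 6596)/47 - 15) = sqrt((1/47)*(-6595) - 15) = sqrt(-6595/47 - 15) = sqrt(-7300/47) = 10*I*sqrt(3431)/47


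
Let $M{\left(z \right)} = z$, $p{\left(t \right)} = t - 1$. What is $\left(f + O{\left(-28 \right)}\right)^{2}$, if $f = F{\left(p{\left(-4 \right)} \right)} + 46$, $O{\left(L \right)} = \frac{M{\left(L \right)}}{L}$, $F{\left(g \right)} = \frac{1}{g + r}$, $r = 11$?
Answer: $\frac{80089}{36} \approx 2224.7$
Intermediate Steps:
$p{\left(t \right)} = -1 + t$
$F{\left(g \right)} = \frac{1}{11 + g}$ ($F{\left(g \right)} = \frac{1}{g + 11} = \frac{1}{11 + g}$)
$O{\left(L \right)} = 1$ ($O{\left(L \right)} = \frac{L}{L} = 1$)
$f = \frac{277}{6}$ ($f = \frac{1}{11 - 5} + 46 = \frac{1}{6} + 46 = \frac{277}{6} \approx 46.167$)
$\left(f + O{\left(-28 \right)}\right)^{2} = \left(\frac{277}{6} + 1\right)^{2} = \left(\frac{283}{6}\right)^{2} = \frac{80089}{36}$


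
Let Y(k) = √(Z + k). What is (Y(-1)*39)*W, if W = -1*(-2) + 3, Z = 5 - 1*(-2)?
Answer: 195*√6 ≈ 477.65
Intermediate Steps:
Z = 7 (Z = 5 + 2 = 7)
Y(k) = √(7 + k)
W = 5 (W = 2 + 3 = 5)
(Y(-1)*39)*W = (√(7 - 1)*39)*5 = (√6*39)*5 = (39*√6)*5 = 195*√6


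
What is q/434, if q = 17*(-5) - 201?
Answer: -143/217 ≈ -0.65899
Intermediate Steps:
q = -286 (q = -85 - 201 = -286)
q/434 = -286/434 = (1/434)*(-286) = -143/217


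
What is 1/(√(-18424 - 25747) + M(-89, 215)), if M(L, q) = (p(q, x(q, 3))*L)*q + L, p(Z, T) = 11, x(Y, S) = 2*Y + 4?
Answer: -210574/44341453647 - I*√44171/44341453647 ≈ -4.7489e-6 - 4.7398e-9*I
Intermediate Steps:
x(Y, S) = 4 + 2*Y
M(L, q) = L + 11*L*q (M(L, q) = (11*L)*q + L = 11*L*q + L = L + 11*L*q)
1/(√(-18424 - 25747) + M(-89, 215)) = 1/(√(-18424 - 25747) - 89*(1 + 11*215)) = 1/(√(-44171) - 89*(1 + 2365)) = 1/(I*√44171 - 89*2366) = 1/(I*√44171 - 210574) = 1/(-210574 + I*√44171)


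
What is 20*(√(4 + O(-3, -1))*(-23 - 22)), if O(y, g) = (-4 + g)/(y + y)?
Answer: -150*√174 ≈ -1978.6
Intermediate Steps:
O(y, g) = (-4 + g)/(2*y) (O(y, g) = (-4 + g)/((2*y)) = (-4 + g)*(1/(2*y)) = (-4 + g)/(2*y))
20*(√(4 + O(-3, -1))*(-23 - 22)) = 20*(√(4 + (½)*(-4 - 1)/(-3))*(-23 - 22)) = 20*(√(4 + (½)*(-⅓)*(-5))*(-45)) = 20*(√(4 + ⅚)*(-45)) = 20*(√(29/6)*(-45)) = 20*((√174/6)*(-45)) = 20*(-15*√174/2) = -150*√174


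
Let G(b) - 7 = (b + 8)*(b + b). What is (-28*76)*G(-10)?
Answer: -100016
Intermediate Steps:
G(b) = 7 + 2*b*(8 + b) (G(b) = 7 + (b + 8)*(b + b) = 7 + (8 + b)*(2*b) = 7 + 2*b*(8 + b))
(-28*76)*G(-10) = (-28*76)*(7 + 2*(-10)² + 16*(-10)) = -2128*(7 + 2*100 - 160) = -2128*(7 + 200 - 160) = -2128*47 = -100016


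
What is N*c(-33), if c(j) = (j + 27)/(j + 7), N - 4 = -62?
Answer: -174/13 ≈ -13.385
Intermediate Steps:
N = -58 (N = 4 - 62 = -58)
c(j) = (27 + j)/(7 + j)
N*c(-33) = -58*(27 - 33)/(7 - 33) = -58*(-6)/(-26) = -(-29)*(-6)/13 = -58*3/13 = -174/13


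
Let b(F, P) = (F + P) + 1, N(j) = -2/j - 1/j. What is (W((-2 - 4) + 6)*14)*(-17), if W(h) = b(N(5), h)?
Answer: -476/5 ≈ -95.200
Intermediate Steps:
N(j) = -3/j
b(F, P) = 1 + F + P
W(h) = ⅖ + h (W(h) = 1 - 3/5 + h = 1 - 3*⅕ + h = 1 - ⅗ + h = ⅖ + h)
(W((-2 - 4) + 6)*14)*(-17) = ((⅖ + ((-2 - 4) + 6))*14)*(-17) = ((⅖ + (-6 + 6))*14)*(-17) = ((⅖ + 0)*14)*(-17) = ((⅖)*14)*(-17) = (28/5)*(-17) = -476/5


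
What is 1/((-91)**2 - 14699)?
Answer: -1/6418 ≈ -0.00015581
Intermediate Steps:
1/((-91)**2 - 14699) = 1/(8281 - 14699) = 1/(-6418) = -1/6418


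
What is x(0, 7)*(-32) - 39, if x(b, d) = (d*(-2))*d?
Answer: 3097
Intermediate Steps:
x(b, d) = -2*d² (x(b, d) = (-2*d)*d = -2*d²)
x(0, 7)*(-32) - 39 = -2*7²*(-32) - 39 = -2*49*(-32) - 39 = -98*(-32) - 39 = 3136 - 39 = 3097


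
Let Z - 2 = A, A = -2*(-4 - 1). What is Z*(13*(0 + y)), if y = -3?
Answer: -468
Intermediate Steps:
A = 10 (A = -2*(-5) = 10)
Z = 12 (Z = 2 + 10 = 12)
Z*(13*(0 + y)) = 12*(13*(0 - 3)) = 12*(13*(-3)) = 12*(-39) = -468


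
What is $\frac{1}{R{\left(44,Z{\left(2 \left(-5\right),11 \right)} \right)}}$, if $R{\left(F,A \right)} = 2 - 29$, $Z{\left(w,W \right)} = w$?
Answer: $- \frac{1}{27} \approx -0.037037$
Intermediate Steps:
$R{\left(F,A \right)} = -27$ ($R{\left(F,A \right)} = 2 - 29 = -27$)
$\frac{1}{R{\left(44,Z{\left(2 \left(-5\right),11 \right)} \right)}} = \frac{1}{-27} = - \frac{1}{27}$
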